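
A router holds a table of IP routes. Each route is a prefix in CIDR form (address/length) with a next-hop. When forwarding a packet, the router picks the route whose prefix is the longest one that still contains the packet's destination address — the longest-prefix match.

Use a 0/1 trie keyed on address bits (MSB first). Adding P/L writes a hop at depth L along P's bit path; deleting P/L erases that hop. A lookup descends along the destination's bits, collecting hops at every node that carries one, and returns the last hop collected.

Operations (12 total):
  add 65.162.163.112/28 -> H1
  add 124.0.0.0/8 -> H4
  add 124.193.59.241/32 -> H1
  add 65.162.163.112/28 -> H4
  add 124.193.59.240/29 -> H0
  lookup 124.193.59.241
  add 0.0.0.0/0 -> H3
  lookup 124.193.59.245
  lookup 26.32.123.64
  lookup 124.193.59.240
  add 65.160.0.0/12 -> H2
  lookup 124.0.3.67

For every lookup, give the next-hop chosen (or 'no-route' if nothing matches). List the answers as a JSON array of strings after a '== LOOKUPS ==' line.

Apply in order:
  + 65.162.163.112/28 (H1) depth=28
  + 124.0.0.0/8 (H4) depth=8
  + 124.193.59.241/32 (H1) depth=32
  + 65.162.163.112/28 (H4) depth=28
  + 124.193.59.240/29 (H0) depth=29
  Q 124.193.59.241: descend 01111100110000010011101111110001 ; hops seen [H4,H0,H1] ; pick H1
  + 0.0.0.0/0 (H3) depth=0
  Q 124.193.59.245: descend 01111100110000010011101111110 ; hops seen [H3,H4,H0] ; pick H0
  Q 26.32.123.64: descend 0 ; hops seen [H3] ; pick H3
  Q 124.193.59.240: descend 0111110011000001001110111111000 ; hops seen [H3,H4,H0] ; pick H0
  + 65.160.0.0/12 (H2) depth=12
  Q 124.0.3.67: descend 01111100 ; hops seen [H3,H4] ; pick H4

== LOOKUPS ==
["H1","H0","H3","H0","H4"]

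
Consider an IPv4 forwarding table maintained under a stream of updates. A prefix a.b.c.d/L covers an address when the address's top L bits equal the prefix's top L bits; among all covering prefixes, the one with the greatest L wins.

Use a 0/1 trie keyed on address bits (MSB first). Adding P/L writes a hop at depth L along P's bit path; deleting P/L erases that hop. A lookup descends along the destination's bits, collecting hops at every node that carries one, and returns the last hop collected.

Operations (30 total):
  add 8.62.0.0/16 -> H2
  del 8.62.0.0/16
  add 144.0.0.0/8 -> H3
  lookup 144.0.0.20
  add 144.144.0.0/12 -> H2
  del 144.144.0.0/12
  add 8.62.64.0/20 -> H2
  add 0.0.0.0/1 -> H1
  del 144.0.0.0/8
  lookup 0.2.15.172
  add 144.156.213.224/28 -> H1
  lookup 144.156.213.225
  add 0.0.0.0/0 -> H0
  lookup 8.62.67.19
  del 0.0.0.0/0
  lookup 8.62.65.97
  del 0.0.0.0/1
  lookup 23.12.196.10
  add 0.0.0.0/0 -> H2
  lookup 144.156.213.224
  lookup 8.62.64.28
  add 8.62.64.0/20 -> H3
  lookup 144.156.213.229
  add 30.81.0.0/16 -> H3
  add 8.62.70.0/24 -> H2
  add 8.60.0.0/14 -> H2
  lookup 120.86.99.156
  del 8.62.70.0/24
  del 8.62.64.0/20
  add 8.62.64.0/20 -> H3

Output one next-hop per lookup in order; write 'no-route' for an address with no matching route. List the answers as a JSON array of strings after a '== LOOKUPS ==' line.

Trace:
  add 8.62.0.0/16 -> H2 at depth 16
  - 8.62.0.0/16 clear@16
  add 144.0.0.0/8 -> H3 at depth 8
  lookup 144.0.0.20: bits 10010000 walk d0:-→d1:-→d2:-→d3:-→d4:-→d5:-→d6:-→d7:-→d8:H3 -> H3
  add 144.144.0.0/12 -> H2 at depth 12
  - 144.144.0.0/12 clear@12
  add 8.62.64.0/20 -> H2 at depth 20
  add 0.0.0.0/1 -> H1 at depth 1
  - 144.0.0.0/8 clear@8
  lookup 0.2.15.172: bits 0000 walk d0:-→d1:H1→d2:-→d3:-→d4:- -> H1
  add 144.156.213.224/28 -> H1 at depth 28
  lookup 144.156.213.225: bits 1001000010011100110101011110 walk d0:-→d1:-→d2:-→d3:-→d4:-→d5:-→d6:-→d7:-→d8:-→d9:-→d10:-→d11:-→d12:-→d13:-→d14:-→d15:-→d16:-→d17:-→d18:-→d19:-→d20:-→d21:-→d22:-→d23:-→d24:-→d25:-→d26:-→d27:-→d28:H1 -> H1
  add 0.0.0.0/0 -> H0 at depth 0
  lookup 8.62.67.19: bits 00001000001111100100 walk d0:H0→d1:H1→d2:-→d3:-→d4:-→d5:-→d6:-→d7:-→d8:-→d9:-→d10:-→d11:-→d12:-→d13:-→d14:-→d15:-→d16:-→d17:-→d18:-→d19:-→d20:H2 -> H2
  - 0.0.0.0/0 clear@0
  lookup 8.62.65.97: bits 00001000001111100100 walk d0:-→d1:H1→d2:-→d3:-→d4:-→d5:-→d6:-→d7:-→d8:-→d9:-→d10:-→d11:-→d12:-→d13:-→d14:-→d15:-→d16:-→d17:-→d18:-→d19:-→d20:H2 -> H2
  - 0.0.0.0/1 clear@1
  lookup 23.12.196.10: bits 000 walk d0:-→d1:-→d2:-→d3:- -> no-route
  add 0.0.0.0/0 -> H2 at depth 0
  lookup 144.156.213.224: bits 1001000010011100110101011110 walk d0:H2→d1:-→d2:-→d3:-→d4:-→d5:-→d6:-→d7:-→d8:-→d9:-→d10:-→d11:-→d12:-→d13:-→d14:-→d15:-→d16:-→d17:-→d18:-→d19:-→d20:-→d21:-→d22:-→d23:-→d24:-→d25:-→d26:-→d27:-→d28:H1 -> H1
  lookup 8.62.64.28: bits 00001000001111100100 walk d0:H2→d1:-→d2:-→d3:-→d4:-→d5:-→d6:-→d7:-→d8:-→d9:-→d10:-→d11:-→d12:-→d13:-→d14:-→d15:-→d16:-→d17:-→d18:-→d19:-→d20:H2 -> H2
  add 8.62.64.0/20 -> H3 at depth 20
  lookup 144.156.213.229: bits 1001000010011100110101011110 walk d0:H2→d1:-→d2:-→d3:-→d4:-→d5:-→d6:-→d7:-→d8:-→d9:-→d10:-→d11:-→d12:-→d13:-→d14:-→d15:-→d16:-→d17:-→d18:-→d19:-→d20:-→d21:-→d22:-→d23:-→d24:-→d25:-→d26:-→d27:-→d28:H1 -> H1
  add 30.81.0.0/16 -> H3 at depth 16
  add 8.62.70.0/24 -> H2 at depth 24
  add 8.60.0.0/14 -> H2 at depth 14
  lookup 120.86.99.156: bits 0 walk d0:H2→d1:- -> H2
  - 8.62.70.0/24 clear@24
  - 8.62.64.0/20 clear@20
  add 8.62.64.0/20 -> H3 at depth 20

== LOOKUPS ==
["H3","H1","H1","H2","H2","no-route","H1","H2","H1","H2"]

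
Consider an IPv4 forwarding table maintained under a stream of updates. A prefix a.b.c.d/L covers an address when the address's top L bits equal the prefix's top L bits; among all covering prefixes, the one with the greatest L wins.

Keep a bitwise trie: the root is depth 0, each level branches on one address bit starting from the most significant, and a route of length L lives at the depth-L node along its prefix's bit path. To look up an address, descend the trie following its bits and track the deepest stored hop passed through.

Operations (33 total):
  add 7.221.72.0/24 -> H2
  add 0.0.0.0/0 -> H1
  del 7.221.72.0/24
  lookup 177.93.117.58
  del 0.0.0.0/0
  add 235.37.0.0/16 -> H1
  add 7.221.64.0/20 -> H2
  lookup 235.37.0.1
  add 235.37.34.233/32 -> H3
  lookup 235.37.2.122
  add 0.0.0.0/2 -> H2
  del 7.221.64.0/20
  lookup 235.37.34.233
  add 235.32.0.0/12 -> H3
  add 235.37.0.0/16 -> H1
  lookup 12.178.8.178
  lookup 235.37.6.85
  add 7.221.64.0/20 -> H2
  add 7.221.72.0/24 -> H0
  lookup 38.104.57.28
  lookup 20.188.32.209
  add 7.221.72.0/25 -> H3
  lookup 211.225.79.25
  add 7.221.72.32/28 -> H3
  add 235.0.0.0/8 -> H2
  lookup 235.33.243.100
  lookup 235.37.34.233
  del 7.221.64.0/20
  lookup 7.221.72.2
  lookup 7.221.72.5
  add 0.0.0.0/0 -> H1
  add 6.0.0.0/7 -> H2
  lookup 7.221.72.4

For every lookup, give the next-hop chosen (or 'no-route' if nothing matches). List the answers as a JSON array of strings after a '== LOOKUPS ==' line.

Trace:
  + 7.221.72.0/24 (H2) depth=24
  + 0.0.0.0/0 (H1) depth=0
  del 7.221.72.0/24 (clear depth 24)
  ? 177.93.117.58  path d0:H1  best=H1
  del 0.0.0.0/0 (clear depth 0)
  + 235.37.0.0/16 (H1) depth=16
  + 7.221.64.0/20 (H2) depth=20
  ? 235.37.0.1  path d0:-→d1:-→d2:-→d3:-→d4:-→d5:-→d6:-→d7:-→d8:-→d9:-→d10:-→d11:-→d12:-→d13:-→d14:-→d15:-→d16:H1  best=H1
  + 235.37.34.233/32 (H3) depth=32
  ? 235.37.2.122  path d0:-→d1:-→d2:-→d3:-→d4:-→d5:-→d6:-→d7:-→d8:-→d9:-→d10:-→d11:-→d12:-→d13:-→d14:-→d15:-→d16:H1→d17:-→d18:-  best=H1
  + 0.0.0.0/2 (H2) depth=2
  del 7.221.64.0/20 (clear depth 20)
  ? 235.37.34.233  path d0:-→d1:-→d2:-→d3:-→d4:-→d5:-→d6:-→d7:-→d8:-→d9:-→d10:-→d11:-→d12:-→d13:-→d14:-→d15:-→d16:H1→d17:-→d18:-→d19:-→d20:-→d21:-→d22:-→d23:-→d24:-→d25:-→d26:-→d27:-→d28:-→d29:-→d30:-→d31:-→d32:H3  best=H3
  + 235.32.0.0/12 (H3) depth=12
  + 235.37.0.0/16 (H1) depth=16
  ? 12.178.8.178  path d0:-→d1:-→d2:H2→d3:-→d4:-  best=H2
  ? 235.37.6.85  path d0:-→d1:-→d2:-→d3:-→d4:-→d5:-→d6:-→d7:-→d8:-→d9:-→d10:-→d11:-→d12:H3→d13:-→d14:-→d15:-→d16:H1→d17:-→d18:-  best=H1
  + 7.221.64.0/20 (H2) depth=20
  + 7.221.72.0/24 (H0) depth=24
  ? 38.104.57.28  path d0:-→d1:-→d2:H2  best=H2
  ? 20.188.32.209  path d0:-→d1:-→d2:H2→d3:-  best=H2
  + 7.221.72.0/25 (H3) depth=25
  ? 211.225.79.25  path d0:-→d1:-→d2:-  best=no-route
  + 7.221.72.32/28 (H3) depth=28
  + 235.0.0.0/8 (H2) depth=8
  ? 235.33.243.100  path d0:-→d1:-→d2:-→d3:-→d4:-→d5:-→d6:-→d7:-→d8:H2→d9:-→d10:-→d11:-→d12:H3→d13:-  best=H3
  ? 235.37.34.233  path d0:-→d1:-→d2:-→d3:-→d4:-→d5:-→d6:-→d7:-→d8:H2→d9:-→d10:-→d11:-→d12:H3→d13:-→d14:-→d15:-→d16:H1→d17:-→d18:-→d19:-→d20:-→d21:-→d22:-→d23:-→d24:-→d25:-→d26:-→d27:-→d28:-→d29:-→d30:-→d31:-→d32:H3  best=H3
  del 7.221.64.0/20 (clear depth 20)
  ? 7.221.72.2  path d0:-→d1:-→d2:H2→d3:-→d4:-→d5:-→d6:-→d7:-→d8:-→d9:-→d10:-→d11:-→d12:-→d13:-→d14:-→d15:-→d16:-→d17:-→d18:-→d19:-→d20:-→d21:-→d22:-→d23:-→d24:H0→d25:H3→d26:-  best=H3
  ? 7.221.72.5  path d0:-→d1:-→d2:H2→d3:-→d4:-→d5:-→d6:-→d7:-→d8:-→d9:-→d10:-→d11:-→d12:-→d13:-→d14:-→d15:-→d16:-→d17:-→d18:-→d19:-→d20:-→d21:-→d22:-→d23:-→d24:H0→d25:H3→d26:-  best=H3
  + 0.0.0.0/0 (H1) depth=0
  + 6.0.0.0/7 (H2) depth=7
  ? 7.221.72.4  path d0:H1→d1:-→d2:H2→d3:-→d4:-→d5:-→d6:-→d7:H2→d8:-→d9:-→d10:-→d11:-→d12:-→d13:-→d14:-→d15:-→d16:-→d17:-→d18:-→d19:-→d20:-→d21:-→d22:-→d23:-→d24:H0→d25:H3→d26:-  best=H3

== LOOKUPS ==
["H1","H1","H1","H3","H2","H1","H2","H2","no-route","H3","H3","H3","H3","H3"]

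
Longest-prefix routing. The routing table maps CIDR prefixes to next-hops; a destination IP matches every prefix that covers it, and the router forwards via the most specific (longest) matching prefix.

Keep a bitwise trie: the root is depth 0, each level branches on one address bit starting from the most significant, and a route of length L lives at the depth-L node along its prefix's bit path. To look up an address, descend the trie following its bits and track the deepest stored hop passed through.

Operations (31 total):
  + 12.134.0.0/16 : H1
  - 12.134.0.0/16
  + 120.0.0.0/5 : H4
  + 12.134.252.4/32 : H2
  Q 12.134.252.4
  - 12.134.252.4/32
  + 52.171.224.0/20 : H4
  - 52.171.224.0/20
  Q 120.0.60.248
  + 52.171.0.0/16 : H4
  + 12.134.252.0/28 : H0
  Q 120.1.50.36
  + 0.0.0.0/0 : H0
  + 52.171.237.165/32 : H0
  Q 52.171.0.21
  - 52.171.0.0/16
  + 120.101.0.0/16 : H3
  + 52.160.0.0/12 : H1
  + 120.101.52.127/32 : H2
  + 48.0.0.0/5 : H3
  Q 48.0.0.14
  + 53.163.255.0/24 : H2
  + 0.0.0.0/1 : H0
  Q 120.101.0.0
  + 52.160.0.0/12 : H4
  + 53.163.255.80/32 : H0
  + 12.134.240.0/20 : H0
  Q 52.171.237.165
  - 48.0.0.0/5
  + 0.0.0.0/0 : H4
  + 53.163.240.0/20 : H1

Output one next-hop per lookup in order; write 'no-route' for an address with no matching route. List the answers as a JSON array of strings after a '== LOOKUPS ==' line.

Trace:
  add 12.134.0.0/16 -> H1 at depth 16
  - 12.134.0.0/16 clear@16
  add 120.0.0.0/5 -> H4 at depth 5
  add 12.134.252.4/32 -> H2 at depth 32
  ? 12.134.252.4  path d0:-→d1:-→d2:-→d3:-→d4:-→d5:-→d6:-→d7:-→d8:-→d9:-→d10:-→d11:-→d12:-→d13:-→d14:-→d15:-→d16:-→d17:-→d18:-→d19:-→d20:-→d21:-→d22:-→d23:-→d24:-→d25:-→d26:-→d27:-→d28:-→d29:-→d30:-→d31:-→d32:H2  best=H2
  - 12.134.252.4/32 clear@32
  add 52.171.224.0/20 -> H4 at depth 20
  - 52.171.224.0/20 clear@20
  ? 120.0.60.248  path d0:-→d1:-→d2:-→d3:-→d4:-→d5:H4  best=H4
  add 52.171.0.0/16 -> H4 at depth 16
  add 12.134.252.0/28 -> H0 at depth 28
  ? 120.1.50.36  path d0:-→d1:-→d2:-→d3:-→d4:-→d5:H4  best=H4
  add 0.0.0.0/0 -> H0 at depth 0
  add 52.171.237.165/32 -> H0 at depth 32
  ? 52.171.0.21  path d0:H0→d1:-→d2:-→d3:-→d4:-→d5:-→d6:-→d7:-→d8:-→d9:-→d10:-→d11:-→d12:-→d13:-→d14:-→d15:-→d16:H4  best=H4
  - 52.171.0.0/16 clear@16
  add 120.101.0.0/16 -> H3 at depth 16
  add 52.160.0.0/12 -> H1 at depth 12
  add 120.101.52.127/32 -> H2 at depth 32
  add 48.0.0.0/5 -> H3 at depth 5
  ? 48.0.0.14  path d0:H0→d1:-→d2:-→d3:-→d4:-→d5:H3  best=H3
  add 53.163.255.0/24 -> H2 at depth 24
  add 0.0.0.0/1 -> H0 at depth 1
  ? 120.101.0.0  path d0:H0→d1:H0→d2:-→d3:-→d4:-→d5:H4→d6:-→d7:-→d8:-→d9:-→d10:-→d11:-→d12:-→d13:-→d14:-→d15:-→d16:H3→d17:-→d18:-  best=H3
  add 52.160.0.0/12 -> H4 at depth 12
  add 53.163.255.80/32 -> H0 at depth 32
  add 12.134.240.0/20 -> H0 at depth 20
  ? 52.171.237.165  path d0:H0→d1:H0→d2:-→d3:-→d4:-→d5:H3→d6:-→d7:-→d8:-→d9:-→d10:-→d11:-→d12:H4→d13:-→d14:-→d15:-→d16:-→d17:-→d18:-→d19:-→d20:-→d21:-→d22:-→d23:-→d24:-→d25:-→d26:-→d27:-→d28:-→d29:-→d30:-→d31:-→d32:H0  best=H0
  - 48.0.0.0/5 clear@5
  add 0.0.0.0/0 -> H4 at depth 0
  add 53.163.240.0/20 -> H1 at depth 20

== LOOKUPS ==
["H2","H4","H4","H4","H3","H3","H0"]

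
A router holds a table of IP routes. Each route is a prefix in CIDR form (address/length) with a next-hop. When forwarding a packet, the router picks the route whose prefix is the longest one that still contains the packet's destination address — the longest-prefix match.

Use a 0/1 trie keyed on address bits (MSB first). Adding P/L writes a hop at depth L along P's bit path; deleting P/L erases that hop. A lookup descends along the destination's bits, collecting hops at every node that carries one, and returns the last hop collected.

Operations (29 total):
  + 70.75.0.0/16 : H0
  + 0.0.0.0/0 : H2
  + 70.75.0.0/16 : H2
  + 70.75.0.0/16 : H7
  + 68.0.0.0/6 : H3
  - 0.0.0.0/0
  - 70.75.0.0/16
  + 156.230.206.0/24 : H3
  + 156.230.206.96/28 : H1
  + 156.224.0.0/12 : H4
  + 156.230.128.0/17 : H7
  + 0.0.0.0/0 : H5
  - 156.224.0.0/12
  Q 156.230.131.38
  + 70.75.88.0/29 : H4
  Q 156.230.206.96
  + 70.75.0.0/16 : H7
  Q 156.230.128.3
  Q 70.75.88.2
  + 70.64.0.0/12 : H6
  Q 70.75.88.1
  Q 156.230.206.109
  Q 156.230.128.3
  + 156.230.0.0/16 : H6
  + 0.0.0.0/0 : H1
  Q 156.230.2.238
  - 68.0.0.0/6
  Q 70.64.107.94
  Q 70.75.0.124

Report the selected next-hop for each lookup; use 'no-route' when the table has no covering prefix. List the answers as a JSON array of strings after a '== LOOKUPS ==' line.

Process each operation:
  + 70.75.0.0/16 (H0) depth=16
  + 0.0.0.0/0 (H2) depth=0
  + 70.75.0.0/16 (H2) depth=16
  + 70.75.0.0/16 (H7) depth=16
  + 68.0.0.0/6 (H3) depth=6
  - 0.0.0.0/0 clear@0
  - 70.75.0.0/16 clear@16
  + 156.230.206.0/24 (H3) depth=24
  + 156.230.206.96/28 (H1) depth=28
  + 156.224.0.0/12 (H4) depth=12
  + 156.230.128.0/17 (H7) depth=17
  + 0.0.0.0/0 (H5) depth=0
  - 156.224.0.0/12 clear@12
  ? 156.230.131.38  path d0:H5→d1:-→d2:-→d3:-→d4:-→d5:-→d6:-→d7:-→d8:-→d9:-→d10:-→d11:-→d12:-→d13:-→d14:-→d15:-→d16:-→d17:H7  best=H7
  + 70.75.88.0/29 (H4) depth=29
  ? 156.230.206.96  path d0:H5→d1:-→d2:-→d3:-→d4:-→d5:-→d6:-→d7:-→d8:-→d9:-→d10:-→d11:-→d12:-→d13:-→d14:-→d15:-→d16:-→d17:H7→d18:-→d19:-→d20:-→d21:-→d22:-→d23:-→d24:H3→d25:-→d26:-→d27:-→d28:H1  best=H1
  + 70.75.0.0/16 (H7) depth=16
  ? 156.230.128.3  path d0:H5→d1:-→d2:-→d3:-→d4:-→d5:-→d6:-→d7:-→d8:-→d9:-→d10:-→d11:-→d12:-→d13:-→d14:-→d15:-→d16:-→d17:H7  best=H7
  ? 70.75.88.2  path d0:H5→d1:-→d2:-→d3:-→d4:-→d5:-→d6:H3→d7:-→d8:-→d9:-→d10:-→d11:-→d12:-→d13:-→d14:-→d15:-→d16:H7→d17:-→d18:-→d19:-→d20:-→d21:-→d22:-→d23:-→d24:-→d25:-→d26:-→d27:-→d28:-→d29:H4  best=H4
  + 70.64.0.0/12 (H6) depth=12
  ? 70.75.88.1  path d0:H5→d1:-→d2:-→d3:-→d4:-→d5:-→d6:H3→d7:-→d8:-→d9:-→d10:-→d11:-→d12:H6→d13:-→d14:-→d15:-→d16:H7→d17:-→d18:-→d19:-→d20:-→d21:-→d22:-→d23:-→d24:-→d25:-→d26:-→d27:-→d28:-→d29:H4  best=H4
  ? 156.230.206.109  path d0:H5→d1:-→d2:-→d3:-→d4:-→d5:-→d6:-→d7:-→d8:-→d9:-→d10:-→d11:-→d12:-→d13:-→d14:-→d15:-→d16:-→d17:H7→d18:-→d19:-→d20:-→d21:-→d22:-→d23:-→d24:H3→d25:-→d26:-→d27:-→d28:H1  best=H1
  ? 156.230.128.3  path d0:H5→d1:-→d2:-→d3:-→d4:-→d5:-→d6:-→d7:-→d8:-→d9:-→d10:-→d11:-→d12:-→d13:-→d14:-→d15:-→d16:-→d17:H7  best=H7
  + 156.230.0.0/16 (H6) depth=16
  + 0.0.0.0/0 (H1) depth=0
  ? 156.230.2.238  path d0:H1→d1:-→d2:-→d3:-→d4:-→d5:-→d6:-→d7:-→d8:-→d9:-→d10:-→d11:-→d12:-→d13:-→d14:-→d15:-→d16:H6  best=H6
  - 68.0.0.0/6 clear@6
  ? 70.64.107.94  path d0:H1→d1:-→d2:-→d3:-→d4:-→d5:-→d6:-→d7:-→d8:-→d9:-→d10:-→d11:-→d12:H6  best=H6
  ? 70.75.0.124  path d0:H1→d1:-→d2:-→d3:-→d4:-→d5:-→d6:-→d7:-→d8:-→d9:-→d10:-→d11:-→d12:H6→d13:-→d14:-→d15:-→d16:H7→d17:-  best=H7

== LOOKUPS ==
["H7","H1","H7","H4","H4","H1","H7","H6","H6","H7"]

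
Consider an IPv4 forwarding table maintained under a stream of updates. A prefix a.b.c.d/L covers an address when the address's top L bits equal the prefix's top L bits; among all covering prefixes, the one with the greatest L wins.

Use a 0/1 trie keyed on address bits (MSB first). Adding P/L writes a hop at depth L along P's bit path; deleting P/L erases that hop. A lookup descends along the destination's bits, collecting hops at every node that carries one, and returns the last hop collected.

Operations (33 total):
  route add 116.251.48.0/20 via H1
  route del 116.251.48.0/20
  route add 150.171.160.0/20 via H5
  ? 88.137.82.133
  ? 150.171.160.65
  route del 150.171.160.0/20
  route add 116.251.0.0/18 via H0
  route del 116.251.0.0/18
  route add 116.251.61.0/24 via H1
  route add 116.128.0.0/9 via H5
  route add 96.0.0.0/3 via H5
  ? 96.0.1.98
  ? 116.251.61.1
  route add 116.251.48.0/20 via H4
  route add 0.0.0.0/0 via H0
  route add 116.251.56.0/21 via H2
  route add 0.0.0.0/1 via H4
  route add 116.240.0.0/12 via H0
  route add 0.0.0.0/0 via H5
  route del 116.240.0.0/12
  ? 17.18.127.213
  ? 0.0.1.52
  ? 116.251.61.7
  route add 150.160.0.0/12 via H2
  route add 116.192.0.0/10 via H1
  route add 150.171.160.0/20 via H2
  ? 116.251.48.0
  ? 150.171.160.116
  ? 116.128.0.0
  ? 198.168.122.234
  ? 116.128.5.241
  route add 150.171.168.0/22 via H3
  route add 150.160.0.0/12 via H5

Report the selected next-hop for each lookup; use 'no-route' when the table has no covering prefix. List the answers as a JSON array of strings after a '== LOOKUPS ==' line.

Trace:
  + 116.251.48.0/20 (H1) depth=20
  - 116.251.48.0/20 clear@20
  + 150.171.160.0/20 (H5) depth=20
  ? 88.137.82.133  path d0:-→d1:-→d2:-  best=no-route
  ? 150.171.160.65  path d0:-→d1:-→d2:-→d3:-→d4:-→d5:-→d6:-→d7:-→d8:-→d9:-→d10:-→d11:-→d12:-→d13:-→d14:-→d15:-→d16:-→d17:-→d18:-→d19:-→d20:H5  best=H5
  - 150.171.160.0/20 clear@20
  + 116.251.0.0/18 (H0) depth=18
  - 116.251.0.0/18 clear@18
  + 116.251.61.0/24 (H1) depth=24
  + 116.128.0.0/9 (H5) depth=9
  + 96.0.0.0/3 (H5) depth=3
  ? 96.0.1.98  path d0:-→d1:-→d2:-→d3:H5  best=H5
  ? 116.251.61.1  path d0:-→d1:-→d2:-→d3:H5→d4:-→d5:-→d6:-→d7:-→d8:-→d9:H5→d10:-→d11:-→d12:-→d13:-→d14:-→d15:-→d16:-→d17:-→d18:-→d19:-→d20:-→d21:-→d22:-→d23:-→d24:H1  best=H1
  + 116.251.48.0/20 (H4) depth=20
  + 0.0.0.0/0 (H0) depth=0
  + 116.251.56.0/21 (H2) depth=21
  + 0.0.0.0/1 (H4) depth=1
  + 116.240.0.0/12 (H0) depth=12
  + 0.0.0.0/0 (H5) depth=0
  - 116.240.0.0/12 clear@12
  ? 17.18.127.213  path d0:H5→d1:H4  best=H4
  ? 0.0.1.52  path d0:H5→d1:H4  best=H4
  ? 116.251.61.7  path d0:H5→d1:H4→d2:-→d3:H5→d4:-→d5:-→d6:-→d7:-→d8:-→d9:H5→d10:-→d11:-→d12:-→d13:-→d14:-→d15:-→d16:-→d17:-→d18:-→d19:-→d20:H4→d21:H2→d22:-→d23:-→d24:H1  best=H1
  + 150.160.0.0/12 (H2) depth=12
  + 116.192.0.0/10 (H1) depth=10
  + 150.171.160.0/20 (H2) depth=20
  ? 116.251.48.0  path d0:H5→d1:H4→d2:-→d3:H5→d4:-→d5:-→d6:-→d7:-→d8:-→d9:H5→d10:H1→d11:-→d12:-→d13:-→d14:-→d15:-→d16:-→d17:-→d18:-→d19:-→d20:H4  best=H4
  ? 150.171.160.116  path d0:H5→d1:-→d2:-→d3:-→d4:-→d5:-→d6:-→d7:-→d8:-→d9:-→d10:-→d11:-→d12:H2→d13:-→d14:-→d15:-→d16:-→d17:-→d18:-→d19:-→d20:H2  best=H2
  ? 116.128.0.0  path d0:H5→d1:H4→d2:-→d3:H5→d4:-→d5:-→d6:-→d7:-→d8:-→d9:H5  best=H5
  ? 198.168.122.234  path d0:H5→d1:-  best=H5
  ? 116.128.5.241  path d0:H5→d1:H4→d2:-→d3:H5→d4:-→d5:-→d6:-→d7:-→d8:-→d9:H5  best=H5
  + 150.171.168.0/22 (H3) depth=22
  + 150.160.0.0/12 (H5) depth=12

== LOOKUPS ==
["no-route","H5","H5","H1","H4","H4","H1","H4","H2","H5","H5","H5"]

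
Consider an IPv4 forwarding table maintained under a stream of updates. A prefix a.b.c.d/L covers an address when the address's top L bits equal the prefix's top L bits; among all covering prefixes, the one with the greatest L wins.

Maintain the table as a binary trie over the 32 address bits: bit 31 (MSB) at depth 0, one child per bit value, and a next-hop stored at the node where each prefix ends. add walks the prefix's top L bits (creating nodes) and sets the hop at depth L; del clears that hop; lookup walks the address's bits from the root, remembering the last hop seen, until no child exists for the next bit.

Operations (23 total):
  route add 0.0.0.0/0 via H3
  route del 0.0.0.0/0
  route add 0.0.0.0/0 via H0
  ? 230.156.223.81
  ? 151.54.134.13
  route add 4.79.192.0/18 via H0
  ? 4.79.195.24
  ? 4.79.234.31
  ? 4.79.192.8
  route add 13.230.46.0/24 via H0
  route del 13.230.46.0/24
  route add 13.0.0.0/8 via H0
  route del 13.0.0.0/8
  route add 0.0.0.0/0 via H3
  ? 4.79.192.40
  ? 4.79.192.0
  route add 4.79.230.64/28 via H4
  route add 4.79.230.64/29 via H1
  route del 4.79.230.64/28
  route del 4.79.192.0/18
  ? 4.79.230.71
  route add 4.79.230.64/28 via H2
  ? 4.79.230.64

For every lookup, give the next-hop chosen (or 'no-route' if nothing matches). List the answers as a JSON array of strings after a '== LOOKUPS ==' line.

Trace:
  add 0.0.0.0/0 -> H3 at depth 0
  del 0.0.0.0/0 (clear depth 0)
  add 0.0.0.0/0 -> H0 at depth 0
  ? 230.156.223.81  path d0:H0  best=H0
  ? 151.54.134.13  path d0:H0  best=H0
  add 4.79.192.0/18 -> H0 at depth 18
  ? 4.79.195.24  path d0:H0→d1:-→d2:-→d3:-→d4:-→d5:-→d6:-→d7:-→d8:-→d9:-→d10:-→d11:-→d12:-→d13:-→d14:-→d15:-→d16:-→d17:-→d18:H0  best=H0
  ? 4.79.234.31  path d0:H0→d1:-→d2:-→d3:-→d4:-→d5:-→d6:-→d7:-→d8:-→d9:-→d10:-→d11:-→d12:-→d13:-→d14:-→d15:-→d16:-→d17:-→d18:H0  best=H0
  ? 4.79.192.8  path d0:H0→d1:-→d2:-→d3:-→d4:-→d5:-→d6:-→d7:-→d8:-→d9:-→d10:-→d11:-→d12:-→d13:-→d14:-→d15:-→d16:-→d17:-→d18:H0  best=H0
  add 13.230.46.0/24 -> H0 at depth 24
  del 13.230.46.0/24 (clear depth 24)
  add 13.0.0.0/8 -> H0 at depth 8
  del 13.0.0.0/8 (clear depth 8)
  add 0.0.0.0/0 -> H3 at depth 0
  ? 4.79.192.40  path d0:H3→d1:-→d2:-→d3:-→d4:-→d5:-→d6:-→d7:-→d8:-→d9:-→d10:-→d11:-→d12:-→d13:-→d14:-→d15:-→d16:-→d17:-→d18:H0  best=H0
  ? 4.79.192.0  path d0:H3→d1:-→d2:-→d3:-→d4:-→d5:-→d6:-→d7:-→d8:-→d9:-→d10:-→d11:-→d12:-→d13:-→d14:-→d15:-→d16:-→d17:-→d18:H0  best=H0
  add 4.79.230.64/28 -> H4 at depth 28
  add 4.79.230.64/29 -> H1 at depth 29
  del 4.79.230.64/28 (clear depth 28)
  del 4.79.192.0/18 (clear depth 18)
  ? 4.79.230.71  path d0:H3→d1:-→d2:-→d3:-→d4:-→d5:-→d6:-→d7:-→d8:-→d9:-→d10:-→d11:-→d12:-→d13:-→d14:-→d15:-→d16:-→d17:-→d18:-→d19:-→d20:-→d21:-→d22:-→d23:-→d24:-→d25:-→d26:-→d27:-→d28:-→d29:H1  best=H1
  add 4.79.230.64/28 -> H2 at depth 28
  ? 4.79.230.64  path d0:H3→d1:-→d2:-→d3:-→d4:-→d5:-→d6:-→d7:-→d8:-→d9:-→d10:-→d11:-→d12:-→d13:-→d14:-→d15:-→d16:-→d17:-→d18:-→d19:-→d20:-→d21:-→d22:-→d23:-→d24:-→d25:-→d26:-→d27:-→d28:H2→d29:H1  best=H1

== LOOKUPS ==
["H0","H0","H0","H0","H0","H0","H0","H1","H1"]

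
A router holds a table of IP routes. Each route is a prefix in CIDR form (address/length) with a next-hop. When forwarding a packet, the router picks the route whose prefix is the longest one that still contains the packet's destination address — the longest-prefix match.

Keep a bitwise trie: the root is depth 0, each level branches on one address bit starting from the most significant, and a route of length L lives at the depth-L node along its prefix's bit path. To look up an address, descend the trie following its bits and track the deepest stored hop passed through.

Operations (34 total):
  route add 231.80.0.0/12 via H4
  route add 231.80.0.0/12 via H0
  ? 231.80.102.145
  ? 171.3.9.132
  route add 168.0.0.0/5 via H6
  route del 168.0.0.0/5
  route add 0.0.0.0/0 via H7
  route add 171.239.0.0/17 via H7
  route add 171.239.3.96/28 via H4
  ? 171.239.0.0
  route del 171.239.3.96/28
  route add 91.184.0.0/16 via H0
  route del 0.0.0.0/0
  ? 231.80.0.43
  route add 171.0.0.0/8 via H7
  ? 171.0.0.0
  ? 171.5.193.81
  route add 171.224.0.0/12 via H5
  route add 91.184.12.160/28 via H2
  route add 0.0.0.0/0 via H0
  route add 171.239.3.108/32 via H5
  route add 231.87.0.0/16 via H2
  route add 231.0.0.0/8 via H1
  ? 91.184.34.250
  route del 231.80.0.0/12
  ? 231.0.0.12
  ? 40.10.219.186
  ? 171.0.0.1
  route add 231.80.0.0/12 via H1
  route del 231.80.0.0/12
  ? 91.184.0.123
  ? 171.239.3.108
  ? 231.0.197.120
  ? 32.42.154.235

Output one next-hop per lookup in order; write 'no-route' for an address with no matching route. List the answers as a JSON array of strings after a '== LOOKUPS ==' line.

Apply in order:
  add 231.80.0.0/12 -> H4 at depth 12
  add 231.80.0.0/12 -> H0 at depth 12
  ? 231.80.102.145  path d0:-→d1:-→d2:-→d3:-→d4:-→d5:-→d6:-→d7:-→d8:-→d9:-→d10:-→d11:-→d12:H0  best=H0
  ? 171.3.9.132  path d0:-→d1:-  best=no-route
  add 168.0.0.0/5 -> H6 at depth 5
  - 168.0.0.0/5 clear@5
  add 0.0.0.0/0 -> H7 at depth 0
  add 171.239.0.0/17 -> H7 at depth 17
  add 171.239.3.96/28 -> H4 at depth 28
  ? 171.239.0.0  path d0:H7→d1:-→d2:-→d3:-→d4:-→d5:-→d6:-→d7:-→d8:-→d9:-→d10:-→d11:-→d12:-→d13:-→d14:-→d15:-→d16:-→d17:H7→d18:-→d19:-→d20:-→d21:-→d22:-  best=H7
  - 171.239.3.96/28 clear@28
  add 91.184.0.0/16 -> H0 at depth 16
  - 0.0.0.0/0 clear@0
  ? 231.80.0.43  path d0:-→d1:-→d2:-→d3:-→d4:-→d5:-→d6:-→d7:-→d8:-→d9:-→d10:-→d11:-→d12:H0  best=H0
  add 171.0.0.0/8 -> H7 at depth 8
  ? 171.0.0.0  path d0:-→d1:-→d2:-→d3:-→d4:-→d5:-→d6:-→d7:-→d8:H7  best=H7
  ? 171.5.193.81  path d0:-→d1:-→d2:-→d3:-→d4:-→d5:-→d6:-→d7:-→d8:H7  best=H7
  add 171.224.0.0/12 -> H5 at depth 12
  add 91.184.12.160/28 -> H2 at depth 28
  add 0.0.0.0/0 -> H0 at depth 0
  add 171.239.3.108/32 -> H5 at depth 32
  add 231.87.0.0/16 -> H2 at depth 16
  add 231.0.0.0/8 -> H1 at depth 8
  ? 91.184.34.250  path d0:H0→d1:-→d2:-→d3:-→d4:-→d5:-→d6:-→d7:-→d8:-→d9:-→d10:-→d11:-→d12:-→d13:-→d14:-→d15:-→d16:H0→d17:-→d18:-  best=H0
  - 231.80.0.0/12 clear@12
  ? 231.0.0.12  path d0:H0→d1:-→d2:-→d3:-→d4:-→d5:-→d6:-→d7:-→d8:H1→d9:-  best=H1
  ? 40.10.219.186  path d0:H0→d1:-  best=H0
  ? 171.0.0.1  path d0:H0→d1:-→d2:-→d3:-→d4:-→d5:-→d6:-→d7:-→d8:H7  best=H7
  add 231.80.0.0/12 -> H1 at depth 12
  - 231.80.0.0/12 clear@12
  ? 91.184.0.123  path d0:H0→d1:-→d2:-→d3:-→d4:-→d5:-→d6:-→d7:-→d8:-→d9:-→d10:-→d11:-→d12:-→d13:-→d14:-→d15:-→d16:H0→d17:-→d18:-→d19:-→d20:-  best=H0
  ? 171.239.3.108  path d0:H0→d1:-→d2:-→d3:-→d4:-→d5:-→d6:-→d7:-→d8:H7→d9:-→d10:-→d11:-→d12:H5→d13:-→d14:-→d15:-→d16:-→d17:H7→d18:-→d19:-→d20:-→d21:-→d22:-→d23:-→d24:-→d25:-→d26:-→d27:-→d28:-→d29:-→d30:-→d31:-→d32:H5  best=H5
  ? 231.0.197.120  path d0:H0→d1:-→d2:-→d3:-→d4:-→d5:-→d6:-→d7:-→d8:H1→d9:-  best=H1
  ? 32.42.154.235  path d0:H0→d1:-  best=H0

== LOOKUPS ==
["H0","no-route","H7","H0","H7","H7","H0","H1","H0","H7","H0","H5","H1","H0"]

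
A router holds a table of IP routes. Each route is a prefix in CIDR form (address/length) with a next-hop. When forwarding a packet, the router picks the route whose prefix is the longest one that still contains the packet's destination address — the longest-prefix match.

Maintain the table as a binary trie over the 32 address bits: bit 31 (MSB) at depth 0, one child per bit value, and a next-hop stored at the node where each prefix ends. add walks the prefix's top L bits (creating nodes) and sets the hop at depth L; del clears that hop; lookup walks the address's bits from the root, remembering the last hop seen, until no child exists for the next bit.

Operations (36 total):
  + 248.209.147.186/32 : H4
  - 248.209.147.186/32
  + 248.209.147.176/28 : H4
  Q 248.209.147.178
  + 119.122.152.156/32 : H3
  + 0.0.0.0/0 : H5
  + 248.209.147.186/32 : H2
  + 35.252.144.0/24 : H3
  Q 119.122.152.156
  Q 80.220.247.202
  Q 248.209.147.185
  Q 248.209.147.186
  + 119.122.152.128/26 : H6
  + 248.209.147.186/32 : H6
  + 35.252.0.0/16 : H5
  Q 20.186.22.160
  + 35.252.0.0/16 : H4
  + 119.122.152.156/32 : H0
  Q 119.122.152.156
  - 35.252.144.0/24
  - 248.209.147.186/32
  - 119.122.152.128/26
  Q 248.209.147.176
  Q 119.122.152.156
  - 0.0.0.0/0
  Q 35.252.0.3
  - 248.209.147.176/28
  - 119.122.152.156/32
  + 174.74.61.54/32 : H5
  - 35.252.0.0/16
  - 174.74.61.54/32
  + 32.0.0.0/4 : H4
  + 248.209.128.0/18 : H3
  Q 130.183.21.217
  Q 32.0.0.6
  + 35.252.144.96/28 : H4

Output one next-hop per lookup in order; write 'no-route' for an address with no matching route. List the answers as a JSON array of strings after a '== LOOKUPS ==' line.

Apply in order:
  add 248.209.147.186/32 -> H4 at depth 32
  del 248.209.147.186/32 (clear depth 32)
  add 248.209.147.176/28 -> H4 at depth 28
  lookup 248.209.147.178: bits 1111100011010001100100111011 walk d0:-→d1:-→d2:-→d3:-→d4:-→d5:-→d6:-→d7:-→d8:-→d9:-→d10:-→d11:-→d12:-→d13:-→d14:-→d15:-→d16:-→d17:-→d18:-→d19:-→d20:-→d21:-→d22:-→d23:-→d24:-→d25:-→d26:-→d27:-→d28:H4 -> H4
  add 119.122.152.156/32 -> H3 at depth 32
  add 0.0.0.0/0 -> H5 at depth 0
  add 248.209.147.186/32 -> H2 at depth 32
  add 35.252.144.0/24 -> H3 at depth 24
  lookup 119.122.152.156: bits 01110111011110101001100010011100 walk d0:H5→d1:-→d2:-→d3:-→d4:-→d5:-→d6:-→d7:-→d8:-→d9:-→d10:-→d11:-→d12:-→d13:-→d14:-→d15:-→d16:-→d17:-→d18:-→d19:-→d20:-→d21:-→d22:-→d23:-→d24:-→d25:-→d26:-→d27:-→d28:-→d29:-→d30:-→d31:-→d32:H3 -> H3
  lookup 80.220.247.202: bits 01 walk d0:H5→d1:-→d2:- -> H5
  lookup 248.209.147.185: bits 111110001101000110010011101110 walk d0:H5→d1:-→d2:-→d3:-→d4:-→d5:-→d6:-→d7:-→d8:-→d9:-→d10:-→d11:-→d12:-→d13:-→d14:-→d15:-→d16:-→d17:-→d18:-→d19:-→d20:-→d21:-→d22:-→d23:-→d24:-→d25:-→d26:-→d27:-→d28:H4→d29:-→d30:- -> H4
  lookup 248.209.147.186: bits 11111000110100011001001110111010 walk d0:H5→d1:-→d2:-→d3:-→d4:-→d5:-→d6:-→d7:-→d8:-→d9:-→d10:-→d11:-→d12:-→d13:-→d14:-→d15:-→d16:-→d17:-→d18:-→d19:-→d20:-→d21:-→d22:-→d23:-→d24:-→d25:-→d26:-→d27:-→d28:H4→d29:-→d30:-→d31:-→d32:H2 -> H2
  add 119.122.152.128/26 -> H6 at depth 26
  add 248.209.147.186/32 -> H6 at depth 32
  add 35.252.0.0/16 -> H5 at depth 16
  lookup 20.186.22.160: bits 00 walk d0:H5→d1:-→d2:- -> H5
  add 35.252.0.0/16 -> H4 at depth 16
  add 119.122.152.156/32 -> H0 at depth 32
  lookup 119.122.152.156: bits 01110111011110101001100010011100 walk d0:H5→d1:-→d2:-→d3:-→d4:-→d5:-→d6:-→d7:-→d8:-→d9:-→d10:-→d11:-→d12:-→d13:-→d14:-→d15:-→d16:-→d17:-→d18:-→d19:-→d20:-→d21:-→d22:-→d23:-→d24:-→d25:-→d26:H6→d27:-→d28:-→d29:-→d30:-→d31:-→d32:H0 -> H0
  del 35.252.144.0/24 (clear depth 24)
  del 248.209.147.186/32 (clear depth 32)
  del 119.122.152.128/26 (clear depth 26)
  lookup 248.209.147.176: bits 1111100011010001100100111011 walk d0:H5→d1:-→d2:-→d3:-→d4:-→d5:-→d6:-→d7:-→d8:-→d9:-→d10:-→d11:-→d12:-→d13:-→d14:-→d15:-→d16:-→d17:-→d18:-→d19:-→d20:-→d21:-→d22:-→d23:-→d24:-→d25:-→d26:-→d27:-→d28:H4 -> H4
  lookup 119.122.152.156: bits 01110111011110101001100010011100 walk d0:H5→d1:-→d2:-→d3:-→d4:-→d5:-→d6:-→d7:-→d8:-→d9:-→d10:-→d11:-→d12:-→d13:-→d14:-→d15:-→d16:-→d17:-→d18:-→d19:-→d20:-→d21:-→d22:-→d23:-→d24:-→d25:-→d26:-→d27:-→d28:-→d29:-→d30:-→d31:-→d32:H0 -> H0
  del 0.0.0.0/0 (clear depth 0)
  lookup 35.252.0.3: bits 0010001111111100 walk d0:-→d1:-→d2:-→d3:-→d4:-→d5:-→d6:-→d7:-→d8:-→d9:-→d10:-→d11:-→d12:-→d13:-→d14:-→d15:-→d16:H4 -> H4
  del 248.209.147.176/28 (clear depth 28)
  del 119.122.152.156/32 (clear depth 32)
  add 174.74.61.54/32 -> H5 at depth 32
  del 35.252.0.0/16 (clear depth 16)
  del 174.74.61.54/32 (clear depth 32)
  add 32.0.0.0/4 -> H4 at depth 4
  add 248.209.128.0/18 -> H3 at depth 18
  lookup 130.183.21.217: bits 10 walk d0:-→d1:-→d2:- -> no-route
  lookup 32.0.0.6: bits 001000 walk d0:-→d1:-→d2:-→d3:-→d4:H4→d5:-→d6:- -> H4
  add 35.252.144.96/28 -> H4 at depth 28

== LOOKUPS ==
["H4","H3","H5","H4","H2","H5","H0","H4","H0","H4","no-route","H4"]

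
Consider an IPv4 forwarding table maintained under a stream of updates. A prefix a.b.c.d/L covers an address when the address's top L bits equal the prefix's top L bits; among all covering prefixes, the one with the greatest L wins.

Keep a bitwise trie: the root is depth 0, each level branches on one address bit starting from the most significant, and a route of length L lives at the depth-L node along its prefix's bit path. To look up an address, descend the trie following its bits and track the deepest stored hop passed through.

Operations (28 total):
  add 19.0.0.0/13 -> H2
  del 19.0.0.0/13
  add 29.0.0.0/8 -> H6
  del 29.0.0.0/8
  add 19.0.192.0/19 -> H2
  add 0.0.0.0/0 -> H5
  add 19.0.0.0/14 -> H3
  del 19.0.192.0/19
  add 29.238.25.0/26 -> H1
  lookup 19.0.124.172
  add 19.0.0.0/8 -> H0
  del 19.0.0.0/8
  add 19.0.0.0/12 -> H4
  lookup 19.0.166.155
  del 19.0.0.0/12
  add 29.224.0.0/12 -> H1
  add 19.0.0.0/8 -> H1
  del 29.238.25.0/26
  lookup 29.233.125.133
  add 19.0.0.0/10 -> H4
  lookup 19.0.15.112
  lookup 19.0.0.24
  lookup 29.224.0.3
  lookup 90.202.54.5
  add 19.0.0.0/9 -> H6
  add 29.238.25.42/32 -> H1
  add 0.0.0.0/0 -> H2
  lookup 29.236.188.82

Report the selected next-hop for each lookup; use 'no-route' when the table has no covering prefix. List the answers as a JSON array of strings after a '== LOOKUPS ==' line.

Process each operation:
  + 19.0.0.0/13 (H2) depth=13
  del 19.0.0.0/13 (clear depth 13)
  + 29.0.0.0/8 (H6) depth=8
  del 29.0.0.0/8 (clear depth 8)
  + 19.0.192.0/19 (H2) depth=19
  + 0.0.0.0/0 (H5) depth=0
  + 19.0.0.0/14 (H3) depth=14
  del 19.0.192.0/19 (clear depth 19)
  + 29.238.25.0/26 (H1) depth=26
  lookup 19.0.124.172: bits 0001001100000000 walk d0:H5→d1:-→d2:-→d3:-→d4:-→d5:-→d6:-→d7:-→d8:-→d9:-→d10:-→d11:-→d12:-→d13:-→d14:H3→d15:-→d16:- -> H3
  + 19.0.0.0/8 (H0) depth=8
  del 19.0.0.0/8 (clear depth 8)
  + 19.0.0.0/12 (H4) depth=12
  lookup 19.0.166.155: bits 00010011000000001 walk d0:H5→d1:-→d2:-→d3:-→d4:-→d5:-→d6:-→d7:-→d8:-→d9:-→d10:-→d11:-→d12:H4→d13:-→d14:H3→d15:-→d16:-→d17:- -> H3
  del 19.0.0.0/12 (clear depth 12)
  + 29.224.0.0/12 (H1) depth=12
  + 19.0.0.0/8 (H1) depth=8
  del 29.238.25.0/26 (clear depth 26)
  lookup 29.233.125.133: bits 0001110111101 walk d0:H5→d1:-→d2:-→d3:-→d4:-→d5:-→d6:-→d7:-→d8:-→d9:-→d10:-→d11:-→d12:H1→d13:- -> H1
  + 19.0.0.0/10 (H4) depth=10
  lookup 19.0.15.112: bits 0001001100000000 walk d0:H5→d1:-→d2:-→d3:-→d4:-→d5:-→d6:-→d7:-→d8:H1→d9:-→d10:H4→d11:-→d12:-→d13:-→d14:H3→d15:-→d16:- -> H3
  lookup 19.0.0.24: bits 0001001100000000 walk d0:H5→d1:-→d2:-→d3:-→d4:-→d5:-→d6:-→d7:-→d8:H1→d9:-→d10:H4→d11:-→d12:-→d13:-→d14:H3→d15:-→d16:- -> H3
  lookup 29.224.0.3: bits 000111011110 walk d0:H5→d1:-→d2:-→d3:-→d4:-→d5:-→d6:-→d7:-→d8:-→d9:-→d10:-→d11:-→d12:H1 -> H1
  lookup 90.202.54.5: bits 0 walk d0:H5→d1:- -> H5
  + 19.0.0.0/9 (H6) depth=9
  + 29.238.25.42/32 (H1) depth=32
  + 0.0.0.0/0 (H2) depth=0
  lookup 29.236.188.82: bits 00011101111011 walk d0:H2→d1:-→d2:-→d3:-→d4:-→d5:-→d6:-→d7:-→d8:-→d9:-→d10:-→d11:-→d12:H1→d13:-→d14:- -> H1

== LOOKUPS ==
["H3","H3","H1","H3","H3","H1","H5","H1"]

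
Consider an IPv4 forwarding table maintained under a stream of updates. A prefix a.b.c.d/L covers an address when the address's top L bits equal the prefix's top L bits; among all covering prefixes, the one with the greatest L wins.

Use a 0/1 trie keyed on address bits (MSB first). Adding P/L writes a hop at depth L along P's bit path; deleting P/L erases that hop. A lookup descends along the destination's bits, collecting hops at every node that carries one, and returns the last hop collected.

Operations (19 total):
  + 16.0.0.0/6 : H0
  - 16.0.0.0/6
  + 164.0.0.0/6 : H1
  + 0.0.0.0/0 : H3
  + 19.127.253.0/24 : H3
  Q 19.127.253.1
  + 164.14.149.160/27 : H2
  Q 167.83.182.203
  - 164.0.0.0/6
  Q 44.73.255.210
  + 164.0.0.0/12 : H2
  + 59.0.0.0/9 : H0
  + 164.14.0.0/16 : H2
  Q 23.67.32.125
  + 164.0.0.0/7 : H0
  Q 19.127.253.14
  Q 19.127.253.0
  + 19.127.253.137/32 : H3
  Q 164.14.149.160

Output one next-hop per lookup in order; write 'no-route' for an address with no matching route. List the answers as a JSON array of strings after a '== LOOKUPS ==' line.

Trace:
  add 16.0.0.0/6 -> H0 at depth 6
  - 16.0.0.0/6 clear@6
  add 164.0.0.0/6 -> H1 at depth 6
  add 0.0.0.0/0 -> H3 at depth 0
  add 19.127.253.0/24 -> H3 at depth 24
  ? 19.127.253.1  path d0:H3→d1:-→d2:-→d3:-→d4:-→d5:-→d6:-→d7:-→d8:-→d9:-→d10:-→d11:-→d12:-→d13:-→d14:-→d15:-→d16:-→d17:-→d18:-→d19:-→d20:-→d21:-→d22:-→d23:-→d24:H3  best=H3
  add 164.14.149.160/27 -> H2 at depth 27
  ? 167.83.182.203  path d0:H3→d1:-→d2:-→d3:-→d4:-→d5:-→d6:H1  best=H1
  - 164.0.0.0/6 clear@6
  ? 44.73.255.210  path d0:H3→d1:-→d2:-  best=H3
  add 164.0.0.0/12 -> H2 at depth 12
  add 59.0.0.0/9 -> H0 at depth 9
  add 164.14.0.0/16 -> H2 at depth 16
  ? 23.67.32.125  path d0:H3→d1:-→d2:-→d3:-→d4:-→d5:-  best=H3
  add 164.0.0.0/7 -> H0 at depth 7
  ? 19.127.253.14  path d0:H3→d1:-→d2:-→d3:-→d4:-→d5:-→d6:-→d7:-→d8:-→d9:-→d10:-→d11:-→d12:-→d13:-→d14:-→d15:-→d16:-→d17:-→d18:-→d19:-→d20:-→d21:-→d22:-→d23:-→d24:H3  best=H3
  ? 19.127.253.0  path d0:H3→d1:-→d2:-→d3:-→d4:-→d5:-→d6:-→d7:-→d8:-→d9:-→d10:-→d11:-→d12:-→d13:-→d14:-→d15:-→d16:-→d17:-→d18:-→d19:-→d20:-→d21:-→d22:-→d23:-→d24:H3  best=H3
  add 19.127.253.137/32 -> H3 at depth 32
  ? 164.14.149.160  path d0:H3→d1:-→d2:-→d3:-→d4:-→d5:-→d6:-→d7:H0→d8:-→d9:-→d10:-→d11:-→d12:H2→d13:-→d14:-→d15:-→d16:H2→d17:-→d18:-→d19:-→d20:-→d21:-→d22:-→d23:-→d24:-→d25:-→d26:-→d27:H2  best=H2

== LOOKUPS ==
["H3","H1","H3","H3","H3","H3","H2"]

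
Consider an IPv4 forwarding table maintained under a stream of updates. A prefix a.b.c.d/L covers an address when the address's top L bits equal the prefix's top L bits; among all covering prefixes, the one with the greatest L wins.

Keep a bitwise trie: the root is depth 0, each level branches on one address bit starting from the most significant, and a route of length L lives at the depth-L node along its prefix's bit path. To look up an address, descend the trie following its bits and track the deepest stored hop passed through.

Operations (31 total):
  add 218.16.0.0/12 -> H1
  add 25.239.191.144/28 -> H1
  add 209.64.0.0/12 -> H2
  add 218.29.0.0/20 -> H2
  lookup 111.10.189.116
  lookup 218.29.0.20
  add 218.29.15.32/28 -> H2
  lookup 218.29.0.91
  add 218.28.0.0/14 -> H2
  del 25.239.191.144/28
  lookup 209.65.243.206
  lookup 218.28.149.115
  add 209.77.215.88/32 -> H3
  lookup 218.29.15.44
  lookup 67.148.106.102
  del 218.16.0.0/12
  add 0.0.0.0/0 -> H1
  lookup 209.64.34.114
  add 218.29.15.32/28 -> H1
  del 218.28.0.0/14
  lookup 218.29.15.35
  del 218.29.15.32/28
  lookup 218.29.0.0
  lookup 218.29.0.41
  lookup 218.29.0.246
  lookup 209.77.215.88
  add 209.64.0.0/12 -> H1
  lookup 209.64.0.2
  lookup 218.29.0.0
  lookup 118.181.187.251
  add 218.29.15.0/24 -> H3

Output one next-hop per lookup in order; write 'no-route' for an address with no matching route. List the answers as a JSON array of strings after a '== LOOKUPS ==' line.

Process each operation:
  add 218.16.0.0/12 -> H1 at depth 12
  add 25.239.191.144/28 -> H1 at depth 28
  add 209.64.0.0/12 -> H2 at depth 12
  add 218.29.0.0/20 -> H2 at depth 20
  Q 111.10.189.116: descend 0 ; hops seen [∅] ; pick no-route
  Q 218.29.0.20: descend 11011010000111010000 ; hops seen [H1,H2] ; pick H2
  add 218.29.15.32/28 -> H2 at depth 28
  Q 218.29.0.91: descend 11011010000111010000 ; hops seen [H1,H2] ; pick H2
  add 218.28.0.0/14 -> H2 at depth 14
  del 25.239.191.144/28 (clear depth 28)
  Q 209.65.243.206: descend 110100010100 ; hops seen [H2] ; pick H2
  Q 218.28.149.115: descend 110110100001110 ; hops seen [H1,H2] ; pick H2
  add 209.77.215.88/32 -> H3 at depth 32
  Q 218.29.15.44: descend 1101101000011101000011110010 ; hops seen [H1,H2,H2,H2] ; pick H2
  Q 67.148.106.102: descend 0 ; hops seen [∅] ; pick no-route
  del 218.16.0.0/12 (clear depth 12)
  add 0.0.0.0/0 -> H1 at depth 0
  Q 209.64.34.114: descend 110100010100 ; hops seen [H1,H2] ; pick H2
  add 218.29.15.32/28 -> H1 at depth 28
  del 218.28.0.0/14 (clear depth 14)
  Q 218.29.15.35: descend 1101101000011101000011110010 ; hops seen [H1,H2,H1] ; pick H1
  del 218.29.15.32/28 (clear depth 28)
  Q 218.29.0.0: descend 11011010000111010000 ; hops seen [H1,H2] ; pick H2
  Q 218.29.0.41: descend 11011010000111010000 ; hops seen [H1,H2] ; pick H2
  Q 218.29.0.246: descend 11011010000111010000 ; hops seen [H1,H2] ; pick H2
  Q 209.77.215.88: descend 11010001010011011101011101011000 ; hops seen [H1,H2,H3] ; pick H3
  add 209.64.0.0/12 -> H1 at depth 12
  Q 209.64.0.2: descend 110100010100 ; hops seen [H1,H1] ; pick H1
  Q 218.29.0.0: descend 11011010000111010000 ; hops seen [H1,H2] ; pick H2
  Q 118.181.187.251: descend 0 ; hops seen [H1] ; pick H1
  add 218.29.15.0/24 -> H3 at depth 24

== LOOKUPS ==
["no-route","H2","H2","H2","H2","H2","no-route","H2","H1","H2","H2","H2","H3","H1","H2","H1"]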